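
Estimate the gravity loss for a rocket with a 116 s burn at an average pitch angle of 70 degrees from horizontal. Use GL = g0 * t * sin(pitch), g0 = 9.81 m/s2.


GL = 9.81 * 116 * sin(70 deg) = 1069 m/s

1069 m/s


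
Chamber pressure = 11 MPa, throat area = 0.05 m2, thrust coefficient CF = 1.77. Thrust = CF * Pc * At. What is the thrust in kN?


F = 1.77 * 11e6 * 0.05 = 973500.0 N = 973.5 kN

973.5 kN


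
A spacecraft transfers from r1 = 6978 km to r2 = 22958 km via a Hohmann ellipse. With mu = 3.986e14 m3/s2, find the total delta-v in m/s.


V1 = sqrt(mu/r1) = 7557.94 m/s
dV1 = V1*(sqrt(2*r2/(r1+r2)) - 1) = 1802.33 m/s
V2 = sqrt(mu/r2) = 4166.79 m/s
dV2 = V2*(1 - sqrt(2*r1/(r1+r2))) = 1321.77 m/s
Total dV = 3124 m/s

3124 m/s


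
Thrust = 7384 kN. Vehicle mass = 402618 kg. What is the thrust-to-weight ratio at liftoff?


TWR = 7384000 / (402618 * 9.81) = 1.87

1.87


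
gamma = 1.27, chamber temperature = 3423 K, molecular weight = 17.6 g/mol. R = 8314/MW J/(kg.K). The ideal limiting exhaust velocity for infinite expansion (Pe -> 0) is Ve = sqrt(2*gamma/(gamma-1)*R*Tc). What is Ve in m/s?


R = 8314 / 17.6 = 472.39 J/(kg.K)
Ve = sqrt(2 * 1.27 / (1.27 - 1) * 472.39 * 3423) = 3900 m/s

3900 m/s


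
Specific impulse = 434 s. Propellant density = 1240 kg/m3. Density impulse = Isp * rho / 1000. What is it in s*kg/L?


rho*Isp = 434 * 1240 / 1000 = 538 s*kg/L

538 s*kg/L


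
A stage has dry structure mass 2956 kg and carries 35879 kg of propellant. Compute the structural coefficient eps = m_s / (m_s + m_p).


eps = 2956 / (2956 + 35879) = 0.0761

0.0761


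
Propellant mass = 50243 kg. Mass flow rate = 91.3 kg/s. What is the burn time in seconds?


tb = 50243 / 91.3 = 550.3 s

550.3 s


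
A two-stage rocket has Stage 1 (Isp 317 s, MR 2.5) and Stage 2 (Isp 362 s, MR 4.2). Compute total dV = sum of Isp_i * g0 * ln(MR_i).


dV1 = 317 * 9.81 * ln(2.5) = 2849.5 m/s
dV2 = 362 * 9.81 * ln(4.2) = 5096.3 m/s
Total dV = 2849.5 + 5096.3 = 7945.8 m/s ~ 7946 m/s

7946 m/s


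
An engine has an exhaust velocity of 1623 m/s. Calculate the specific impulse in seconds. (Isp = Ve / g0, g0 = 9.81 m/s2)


Isp = Ve / g0 = 1623 / 9.81 = 165.4 s

165.4 s


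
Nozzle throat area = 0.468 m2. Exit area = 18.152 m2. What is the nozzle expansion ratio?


AR = 18.152 / 0.468 = 38.8

38.8


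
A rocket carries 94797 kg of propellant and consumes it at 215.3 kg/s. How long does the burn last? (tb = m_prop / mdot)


tb = 94797 / 215.3 = 440.3 s

440.3 s


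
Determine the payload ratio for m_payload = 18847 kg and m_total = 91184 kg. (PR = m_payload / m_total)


PR = 18847 / 91184 = 0.2067

0.2067


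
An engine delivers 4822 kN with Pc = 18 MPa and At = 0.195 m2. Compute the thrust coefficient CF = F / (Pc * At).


CF = 4822000 / (18e6 * 0.195) = 1.37

1.37


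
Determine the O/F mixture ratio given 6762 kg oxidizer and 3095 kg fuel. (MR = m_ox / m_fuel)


MR = 6762 / 3095 = 2.18

2.18


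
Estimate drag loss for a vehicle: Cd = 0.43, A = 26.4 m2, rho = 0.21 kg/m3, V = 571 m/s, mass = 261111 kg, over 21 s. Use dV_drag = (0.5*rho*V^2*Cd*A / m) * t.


D = 0.5 * 0.21 * 571^2 * 0.43 * 26.4 = 388627.83 N
a = 388627.83 / 261111 = 1.4884 m/s2
dV = 1.4884 * 21 = 31.3 m/s

31.3 m/s


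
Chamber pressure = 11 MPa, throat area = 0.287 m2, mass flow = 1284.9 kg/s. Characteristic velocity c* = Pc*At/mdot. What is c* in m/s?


c* = 11e6 * 0.287 / 1284.9 = 2457 m/s

2457 m/s


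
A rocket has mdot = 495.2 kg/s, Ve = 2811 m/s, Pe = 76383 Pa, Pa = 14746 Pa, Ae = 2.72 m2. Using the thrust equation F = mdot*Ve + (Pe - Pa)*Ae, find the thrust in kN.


F = 495.2 * 2811 + (76383 - 14746) * 2.72 = 1.5597e+06 N = 1559.7 kN

1559.7 kN


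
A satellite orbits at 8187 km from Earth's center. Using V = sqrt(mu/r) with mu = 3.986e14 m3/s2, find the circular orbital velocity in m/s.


V = sqrt(3.986e14 / 8187000) = 6978 m/s

6978 m/s


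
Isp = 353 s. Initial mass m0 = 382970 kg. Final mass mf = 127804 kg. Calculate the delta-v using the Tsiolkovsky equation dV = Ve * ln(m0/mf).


Ve = 353 * 9.81 = 3462.93 m/s
dV = 3462.93 * ln(382970/127804) = 3800 m/s

3800 m/s


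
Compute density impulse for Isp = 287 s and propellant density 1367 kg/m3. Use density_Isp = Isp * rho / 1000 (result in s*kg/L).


rho*Isp = 287 * 1367 / 1000 = 392 s*kg/L

392 s*kg/L


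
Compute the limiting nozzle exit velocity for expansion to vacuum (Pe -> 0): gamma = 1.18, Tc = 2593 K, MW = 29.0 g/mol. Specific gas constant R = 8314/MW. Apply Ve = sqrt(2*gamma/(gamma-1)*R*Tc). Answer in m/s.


R = 8314 / 29.0 = 286.69 J/(kg.K)
Ve = sqrt(2 * 1.18 / (1.18 - 1) * 286.69 * 2593) = 3122 m/s

3122 m/s


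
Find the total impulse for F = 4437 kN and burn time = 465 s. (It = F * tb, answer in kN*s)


It = 4437 * 465 = 2063205 kN*s

2063205 kN*s


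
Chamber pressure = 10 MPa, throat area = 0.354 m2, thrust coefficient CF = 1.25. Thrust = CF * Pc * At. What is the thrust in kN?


F = 1.25 * 10e6 * 0.354 = 4.4250e+06 N = 4425.0 kN

4425.0 kN


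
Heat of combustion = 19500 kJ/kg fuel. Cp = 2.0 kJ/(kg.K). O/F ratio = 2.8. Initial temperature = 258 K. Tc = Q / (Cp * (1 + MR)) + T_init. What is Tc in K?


Tc = 19500 / (2.0 * (1 + 2.8)) + 258 = 2824 K

2824 K


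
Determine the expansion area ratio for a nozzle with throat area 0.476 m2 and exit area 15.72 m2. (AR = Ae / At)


AR = 15.72 / 0.476 = 33.0

33.0


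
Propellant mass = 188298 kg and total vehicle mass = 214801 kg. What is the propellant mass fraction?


PMF = 188298 / 214801 = 0.877

0.877


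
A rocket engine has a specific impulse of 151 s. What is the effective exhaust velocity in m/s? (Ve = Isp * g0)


Ve = Isp * g0 = 151 * 9.81 = 1481.3 m/s

1481.3 m/s


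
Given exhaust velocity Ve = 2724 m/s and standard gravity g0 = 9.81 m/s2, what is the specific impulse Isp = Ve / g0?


Isp = Ve / g0 = 2724 / 9.81 = 277.7 s

277.7 s


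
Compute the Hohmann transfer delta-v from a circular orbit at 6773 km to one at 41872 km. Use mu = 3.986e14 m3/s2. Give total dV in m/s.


V1 = sqrt(mu/r1) = 7671.46 m/s
dV1 = V1*(sqrt(2*r2/(r1+r2)) - 1) = 2394.05 m/s
V2 = sqrt(mu/r2) = 3085.37 m/s
dV2 = V2*(1 - sqrt(2*r1/(r1+r2))) = 1457.22 m/s
Total dV = 3851 m/s

3851 m/s


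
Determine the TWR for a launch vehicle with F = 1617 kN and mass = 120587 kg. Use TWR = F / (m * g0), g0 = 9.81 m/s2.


TWR = 1617000 / (120587 * 9.81) = 1.37

1.37


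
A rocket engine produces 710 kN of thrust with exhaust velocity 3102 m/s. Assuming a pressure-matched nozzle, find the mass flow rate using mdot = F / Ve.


mdot = F / Ve = 710000 / 3102 = 228.9 kg/s

228.9 kg/s


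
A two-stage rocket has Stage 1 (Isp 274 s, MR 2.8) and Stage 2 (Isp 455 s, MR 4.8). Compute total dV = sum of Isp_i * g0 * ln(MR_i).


dV1 = 274 * 9.81 * ln(2.8) = 2767.6 m/s
dV2 = 455 * 9.81 * ln(4.8) = 7001.6 m/s
Total dV = 2767.6 + 7001.6 = 9769.2 m/s ~ 9769 m/s

9769 m/s


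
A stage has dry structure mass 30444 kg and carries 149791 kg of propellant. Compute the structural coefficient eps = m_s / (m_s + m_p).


eps = 30444 / (30444 + 149791) = 0.1689

0.1689


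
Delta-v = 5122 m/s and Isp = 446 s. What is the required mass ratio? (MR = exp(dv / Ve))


Ve = 446 * 9.81 = 4375.26 m/s
MR = exp(5122 / 4375.26) = 3.224

3.224


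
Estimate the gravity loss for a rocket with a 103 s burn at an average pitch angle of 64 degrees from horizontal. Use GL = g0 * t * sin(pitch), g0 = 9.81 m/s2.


GL = 9.81 * 103 * sin(64 deg) = 908 m/s

908 m/s


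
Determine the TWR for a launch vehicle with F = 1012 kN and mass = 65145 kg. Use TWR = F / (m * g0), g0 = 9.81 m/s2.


TWR = 1012000 / (65145 * 9.81) = 1.58

1.58


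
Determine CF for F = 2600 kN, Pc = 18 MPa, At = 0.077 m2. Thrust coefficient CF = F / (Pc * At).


CF = 2600000 / (18e6 * 0.077) = 1.88

1.88


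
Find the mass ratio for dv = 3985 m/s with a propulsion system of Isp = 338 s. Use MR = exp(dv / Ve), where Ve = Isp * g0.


Ve = 338 * 9.81 = 3315.78 m/s
MR = exp(3985 / 3315.78) = 3.326

3.326


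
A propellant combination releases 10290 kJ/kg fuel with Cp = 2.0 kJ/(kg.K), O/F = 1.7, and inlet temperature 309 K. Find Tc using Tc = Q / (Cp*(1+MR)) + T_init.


Tc = 10290 / (2.0 * (1 + 1.7)) + 309 = 2215 K

2215 K


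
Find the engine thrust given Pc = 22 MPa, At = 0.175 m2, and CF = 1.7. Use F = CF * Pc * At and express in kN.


F = 1.7 * 22e6 * 0.175 = 6.5450e+06 N = 6545.0 kN

6545.0 kN


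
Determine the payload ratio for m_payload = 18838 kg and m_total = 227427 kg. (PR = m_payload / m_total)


PR = 18838 / 227427 = 0.0828

0.0828


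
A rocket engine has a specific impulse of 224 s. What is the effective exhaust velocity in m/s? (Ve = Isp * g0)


Ve = Isp * g0 = 224 * 9.81 = 2197.4 m/s

2197.4 m/s


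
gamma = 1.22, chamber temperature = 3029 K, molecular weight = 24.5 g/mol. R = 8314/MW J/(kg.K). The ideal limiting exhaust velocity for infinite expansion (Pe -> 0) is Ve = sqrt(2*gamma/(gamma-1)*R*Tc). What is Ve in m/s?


R = 8314 / 24.5 = 339.35 J/(kg.K)
Ve = sqrt(2 * 1.22 / (1.22 - 1) * 339.35 * 3029) = 3376 m/s

3376 m/s


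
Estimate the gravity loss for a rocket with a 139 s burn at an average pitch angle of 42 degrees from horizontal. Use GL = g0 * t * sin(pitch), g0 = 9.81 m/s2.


GL = 9.81 * 139 * sin(42 deg) = 912 m/s

912 m/s


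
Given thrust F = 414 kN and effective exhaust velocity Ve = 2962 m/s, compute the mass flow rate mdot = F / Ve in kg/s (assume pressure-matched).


mdot = F / Ve = 414000 / 2962 = 139.8 kg/s

139.8 kg/s


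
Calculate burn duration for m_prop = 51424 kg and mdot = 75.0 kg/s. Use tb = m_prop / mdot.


tb = 51424 / 75.0 = 685.7 s

685.7 s


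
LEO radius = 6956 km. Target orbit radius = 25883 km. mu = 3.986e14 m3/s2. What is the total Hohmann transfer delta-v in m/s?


V1 = sqrt(mu/r1) = 7569.88 m/s
dV1 = V1*(sqrt(2*r2/(r1+r2)) - 1) = 1934.34 m/s
V2 = sqrt(mu/r2) = 3924.29 m/s
dV2 = V2*(1 - sqrt(2*r1/(r1+r2))) = 1370.06 m/s
Total dV = 3304 m/s

3304 m/s


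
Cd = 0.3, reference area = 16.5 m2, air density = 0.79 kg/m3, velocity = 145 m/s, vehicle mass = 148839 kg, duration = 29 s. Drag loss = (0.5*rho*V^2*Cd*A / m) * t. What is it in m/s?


D = 0.5 * 0.79 * 145^2 * 0.3 * 16.5 = 41109.13 N
a = 41109.13 / 148839 = 0.2762 m/s2
dV = 0.2762 * 29 = 8.0 m/s

8.0 m/s


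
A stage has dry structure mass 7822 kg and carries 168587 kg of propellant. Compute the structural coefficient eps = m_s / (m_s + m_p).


eps = 7822 / (7822 + 168587) = 0.0443

0.0443


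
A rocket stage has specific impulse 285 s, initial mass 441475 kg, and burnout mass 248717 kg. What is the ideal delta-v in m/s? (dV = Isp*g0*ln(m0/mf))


Ve = 285 * 9.81 = 2795.85 m/s
dV = 2795.85 * ln(441475/248717) = 1604 m/s

1604 m/s


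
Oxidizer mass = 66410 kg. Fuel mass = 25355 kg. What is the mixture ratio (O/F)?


MR = 66410 / 25355 = 2.62

2.62


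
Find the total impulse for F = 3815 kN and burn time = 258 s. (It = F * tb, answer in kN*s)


It = 3815 * 258 = 984270 kN*s

984270 kN*s


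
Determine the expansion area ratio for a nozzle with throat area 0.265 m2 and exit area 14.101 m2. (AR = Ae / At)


AR = 14.101 / 0.265 = 53.2

53.2


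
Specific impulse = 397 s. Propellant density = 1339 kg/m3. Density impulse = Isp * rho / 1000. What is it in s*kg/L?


rho*Isp = 397 * 1339 / 1000 = 532 s*kg/L

532 s*kg/L


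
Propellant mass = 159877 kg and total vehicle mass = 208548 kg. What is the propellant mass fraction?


PMF = 159877 / 208548 = 0.767

0.767


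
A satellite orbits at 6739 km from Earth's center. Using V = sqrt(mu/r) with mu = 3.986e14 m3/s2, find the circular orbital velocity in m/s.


V = sqrt(3.986e14 / 6739000) = 7691 m/s

7691 m/s


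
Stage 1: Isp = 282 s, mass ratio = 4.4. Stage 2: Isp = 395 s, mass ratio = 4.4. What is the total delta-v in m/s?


dV1 = 282 * 9.81 * ln(4.4) = 4098.7 m/s
dV2 = 395 * 9.81 * ln(4.4) = 5741.1 m/s
Total dV = 4098.7 + 5741.1 = 9839.8 m/s ~ 9840 m/s

9840 m/s


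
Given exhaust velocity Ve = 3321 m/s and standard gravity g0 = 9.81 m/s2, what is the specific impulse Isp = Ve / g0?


Isp = Ve / g0 = 3321 / 9.81 = 338.5 s

338.5 s


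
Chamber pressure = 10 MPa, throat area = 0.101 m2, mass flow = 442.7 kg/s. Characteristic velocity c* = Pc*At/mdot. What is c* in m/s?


c* = 10e6 * 0.101 / 442.7 = 2281 m/s

2281 m/s


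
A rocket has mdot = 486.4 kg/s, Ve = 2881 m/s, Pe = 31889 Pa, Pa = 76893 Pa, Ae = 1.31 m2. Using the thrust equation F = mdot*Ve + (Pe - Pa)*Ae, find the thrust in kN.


F = 486.4 * 2881 + (31889 - 76893) * 1.31 = 1.3424e+06 N = 1342.4 kN

1342.4 kN


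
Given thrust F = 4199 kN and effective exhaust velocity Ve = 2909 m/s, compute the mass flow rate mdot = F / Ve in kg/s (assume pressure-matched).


mdot = F / Ve = 4199000 / 2909 = 1443.5 kg/s

1443.5 kg/s


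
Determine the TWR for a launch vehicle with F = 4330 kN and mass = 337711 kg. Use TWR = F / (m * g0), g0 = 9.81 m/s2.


TWR = 4330000 / (337711 * 9.81) = 1.31

1.31


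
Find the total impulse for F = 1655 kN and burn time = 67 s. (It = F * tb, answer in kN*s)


It = 1655 * 67 = 110885 kN*s

110885 kN*s


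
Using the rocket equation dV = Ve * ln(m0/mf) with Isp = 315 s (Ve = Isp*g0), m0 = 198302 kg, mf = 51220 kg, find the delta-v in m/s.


Ve = 315 * 9.81 = 3090.15 m/s
dV = 3090.15 * ln(198302/51220) = 4183 m/s

4183 m/s


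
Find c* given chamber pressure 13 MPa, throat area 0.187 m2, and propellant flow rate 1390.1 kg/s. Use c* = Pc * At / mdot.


c* = 13e6 * 0.187 / 1390.1 = 1749 m/s

1749 m/s


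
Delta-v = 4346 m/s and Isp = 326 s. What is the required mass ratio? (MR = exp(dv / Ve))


Ve = 326 * 9.81 = 3198.06 m/s
MR = exp(4346 / 3198.06) = 3.892

3.892


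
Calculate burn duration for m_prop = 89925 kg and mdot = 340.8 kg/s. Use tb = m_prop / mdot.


tb = 89925 / 340.8 = 263.9 s

263.9 s


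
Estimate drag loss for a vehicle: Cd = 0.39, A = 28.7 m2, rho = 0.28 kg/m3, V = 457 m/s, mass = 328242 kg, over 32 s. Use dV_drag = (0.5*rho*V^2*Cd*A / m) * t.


D = 0.5 * 0.28 * 457^2 * 0.39 * 28.7 = 327270.56 N
a = 327270.56 / 328242 = 0.997 m/s2
dV = 0.997 * 32 = 31.9 m/s

31.9 m/s


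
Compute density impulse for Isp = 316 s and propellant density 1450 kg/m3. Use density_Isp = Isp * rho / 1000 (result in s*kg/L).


rho*Isp = 316 * 1450 / 1000 = 458 s*kg/L

458 s*kg/L


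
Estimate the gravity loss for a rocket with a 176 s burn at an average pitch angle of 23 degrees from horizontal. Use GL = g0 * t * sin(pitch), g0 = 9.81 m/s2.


GL = 9.81 * 176 * sin(23 deg) = 675 m/s

675 m/s


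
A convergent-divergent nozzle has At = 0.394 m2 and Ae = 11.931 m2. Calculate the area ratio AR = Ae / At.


AR = 11.931 / 0.394 = 30.3

30.3


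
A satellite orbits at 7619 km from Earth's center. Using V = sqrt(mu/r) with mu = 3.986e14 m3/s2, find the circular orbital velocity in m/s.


V = sqrt(3.986e14 / 7619000) = 7233 m/s

7233 m/s


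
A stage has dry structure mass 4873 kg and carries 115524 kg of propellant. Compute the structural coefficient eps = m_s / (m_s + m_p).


eps = 4873 / (4873 + 115524) = 0.0405

0.0405


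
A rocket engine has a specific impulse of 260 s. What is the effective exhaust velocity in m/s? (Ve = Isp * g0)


Ve = Isp * g0 = 260 * 9.81 = 2550.6 m/s

2550.6 m/s


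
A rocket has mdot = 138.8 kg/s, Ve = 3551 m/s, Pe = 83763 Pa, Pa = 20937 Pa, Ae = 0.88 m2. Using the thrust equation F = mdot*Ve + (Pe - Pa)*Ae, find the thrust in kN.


F = 138.8 * 3551 + (83763 - 20937) * 0.88 = 548166.0 N = 548.2 kN

548.2 kN


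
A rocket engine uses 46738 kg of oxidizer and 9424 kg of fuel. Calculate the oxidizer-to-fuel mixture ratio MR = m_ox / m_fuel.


MR = 46738 / 9424 = 4.96

4.96


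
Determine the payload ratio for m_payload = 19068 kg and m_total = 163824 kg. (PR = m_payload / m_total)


PR = 19068 / 163824 = 0.1164

0.1164


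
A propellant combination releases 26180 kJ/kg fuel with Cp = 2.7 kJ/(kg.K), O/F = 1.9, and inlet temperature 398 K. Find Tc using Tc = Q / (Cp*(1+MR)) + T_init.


Tc = 26180 / (2.7 * (1 + 1.9)) + 398 = 3742 K

3742 K


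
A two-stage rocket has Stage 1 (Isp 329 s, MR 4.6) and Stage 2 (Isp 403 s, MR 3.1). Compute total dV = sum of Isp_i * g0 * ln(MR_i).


dV1 = 329 * 9.81 * ln(4.6) = 4925.3 m/s
dV2 = 403 * 9.81 * ln(3.1) = 4472.9 m/s
Total dV = 4925.3 + 4472.9 = 9398.2 m/s ~ 9398 m/s

9398 m/s


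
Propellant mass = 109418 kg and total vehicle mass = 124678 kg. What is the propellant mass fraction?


PMF = 109418 / 124678 = 0.878

0.878


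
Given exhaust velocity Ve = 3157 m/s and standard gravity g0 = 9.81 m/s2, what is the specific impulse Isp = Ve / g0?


Isp = Ve / g0 = 3157 / 9.81 = 321.8 s

321.8 s


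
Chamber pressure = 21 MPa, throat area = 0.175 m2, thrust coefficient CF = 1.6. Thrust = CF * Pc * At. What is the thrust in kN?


F = 1.6 * 21e6 * 0.175 = 5.8800e+06 N = 5880.0 kN

5880.0 kN


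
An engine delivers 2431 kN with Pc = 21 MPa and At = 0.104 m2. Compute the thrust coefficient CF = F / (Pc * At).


CF = 2431000 / (21e6 * 0.104) = 1.11

1.11


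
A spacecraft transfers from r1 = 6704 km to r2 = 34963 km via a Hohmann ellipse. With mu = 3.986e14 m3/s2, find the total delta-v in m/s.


V1 = sqrt(mu/r1) = 7710.84 m/s
dV1 = V1*(sqrt(2*r2/(r1+r2)) - 1) = 2278.23 m/s
V2 = sqrt(mu/r2) = 3376.48 m/s
dV2 = V2*(1 - sqrt(2*r1/(r1+r2))) = 1461.12 m/s
Total dV = 3739 m/s

3739 m/s


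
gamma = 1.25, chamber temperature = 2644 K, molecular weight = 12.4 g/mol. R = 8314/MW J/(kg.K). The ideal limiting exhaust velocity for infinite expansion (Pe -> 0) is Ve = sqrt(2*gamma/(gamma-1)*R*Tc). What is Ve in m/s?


R = 8314 / 12.4 = 670.48 J/(kg.K)
Ve = sqrt(2 * 1.25 / (1.25 - 1) * 670.48 * 2644) = 4210 m/s

4210 m/s


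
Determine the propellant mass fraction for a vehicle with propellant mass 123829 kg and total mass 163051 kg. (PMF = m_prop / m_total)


PMF = 123829 / 163051 = 0.759

0.759


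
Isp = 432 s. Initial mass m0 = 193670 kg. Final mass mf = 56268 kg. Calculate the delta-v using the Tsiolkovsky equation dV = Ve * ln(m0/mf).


Ve = 432 * 9.81 = 4237.92 m/s
dV = 4237.92 * ln(193670/56268) = 5238 m/s

5238 m/s


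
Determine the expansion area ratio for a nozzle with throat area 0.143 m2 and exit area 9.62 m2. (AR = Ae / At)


AR = 9.62 / 0.143 = 67.3

67.3


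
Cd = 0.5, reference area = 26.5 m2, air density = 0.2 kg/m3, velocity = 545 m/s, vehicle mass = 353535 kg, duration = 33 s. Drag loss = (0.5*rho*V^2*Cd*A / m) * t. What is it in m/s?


D = 0.5 * 0.2 * 545^2 * 0.5 * 26.5 = 393558.12 N
a = 393558.12 / 353535 = 1.1132 m/s2
dV = 1.1132 * 33 = 36.7 m/s

36.7 m/s


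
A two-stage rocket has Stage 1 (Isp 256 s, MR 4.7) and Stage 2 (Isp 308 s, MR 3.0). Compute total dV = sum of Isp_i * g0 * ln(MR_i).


dV1 = 256 * 9.81 * ln(4.7) = 3886.5 m/s
dV2 = 308 * 9.81 * ln(3.0) = 3319.4 m/s
Total dV = 3886.5 + 3319.4 = 7205.9 m/s ~ 7206 m/s

7206 m/s


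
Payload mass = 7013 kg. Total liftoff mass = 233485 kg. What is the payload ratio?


PR = 7013 / 233485 = 0.03

0.03


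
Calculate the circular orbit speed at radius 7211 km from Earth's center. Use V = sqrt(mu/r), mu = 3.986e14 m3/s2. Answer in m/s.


V = sqrt(3.986e14 / 7211000) = 7435 m/s

7435 m/s


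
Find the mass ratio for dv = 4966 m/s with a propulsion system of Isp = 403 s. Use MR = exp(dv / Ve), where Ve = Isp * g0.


Ve = 403 * 9.81 = 3953.43 m/s
MR = exp(4966 / 3953.43) = 3.512

3.512


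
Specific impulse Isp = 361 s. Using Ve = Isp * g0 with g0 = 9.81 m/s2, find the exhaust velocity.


Ve = Isp * g0 = 361 * 9.81 = 3541.4 m/s

3541.4 m/s


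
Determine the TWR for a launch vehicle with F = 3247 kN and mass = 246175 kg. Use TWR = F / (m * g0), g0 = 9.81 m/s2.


TWR = 3247000 / (246175 * 9.81) = 1.34

1.34


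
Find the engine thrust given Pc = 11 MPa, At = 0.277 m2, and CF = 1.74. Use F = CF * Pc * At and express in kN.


F = 1.74 * 11e6 * 0.277 = 5.3018e+06 N = 5301.8 kN

5301.8 kN


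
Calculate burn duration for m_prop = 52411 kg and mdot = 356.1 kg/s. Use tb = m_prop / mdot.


tb = 52411 / 356.1 = 147.2 s

147.2 s


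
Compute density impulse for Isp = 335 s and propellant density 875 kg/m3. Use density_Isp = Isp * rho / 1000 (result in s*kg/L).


rho*Isp = 335 * 875 / 1000 = 293 s*kg/L

293 s*kg/L


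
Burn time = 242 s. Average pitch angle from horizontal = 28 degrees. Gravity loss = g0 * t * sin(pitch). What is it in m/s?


GL = 9.81 * 242 * sin(28 deg) = 1115 m/s

1115 m/s


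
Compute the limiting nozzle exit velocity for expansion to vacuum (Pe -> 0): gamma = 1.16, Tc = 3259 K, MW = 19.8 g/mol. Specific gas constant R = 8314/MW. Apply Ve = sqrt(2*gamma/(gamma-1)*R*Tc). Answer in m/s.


R = 8314 / 19.8 = 419.9 J/(kg.K)
Ve = sqrt(2 * 1.16 / (1.16 - 1) * 419.9 * 3259) = 4454 m/s

4454 m/s


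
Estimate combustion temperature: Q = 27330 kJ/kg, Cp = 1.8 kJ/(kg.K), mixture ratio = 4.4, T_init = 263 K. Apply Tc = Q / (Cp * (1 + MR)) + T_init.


Tc = 27330 / (1.8 * (1 + 4.4)) + 263 = 3075 K

3075 K


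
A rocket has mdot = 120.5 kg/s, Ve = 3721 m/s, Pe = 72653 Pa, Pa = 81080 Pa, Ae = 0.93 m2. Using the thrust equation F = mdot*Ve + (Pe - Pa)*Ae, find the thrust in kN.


F = 120.5 * 3721 + (72653 - 81080) * 0.93 = 440543.0 N = 440.5 kN

440.5 kN


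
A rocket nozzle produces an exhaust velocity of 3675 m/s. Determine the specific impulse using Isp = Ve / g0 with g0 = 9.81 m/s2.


Isp = Ve / g0 = 3675 / 9.81 = 374.6 s

374.6 s


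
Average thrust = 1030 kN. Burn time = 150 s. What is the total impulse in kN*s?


It = 1030 * 150 = 154500 kN*s

154500 kN*s


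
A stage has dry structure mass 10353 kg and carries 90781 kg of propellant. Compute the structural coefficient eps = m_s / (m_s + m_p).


eps = 10353 / (10353 + 90781) = 0.1024

0.1024


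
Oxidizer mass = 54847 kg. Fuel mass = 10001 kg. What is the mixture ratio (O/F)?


MR = 54847 / 10001 = 5.48

5.48


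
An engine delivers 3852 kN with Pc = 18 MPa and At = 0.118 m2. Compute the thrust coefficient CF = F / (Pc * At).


CF = 3852000 / (18e6 * 0.118) = 1.81

1.81


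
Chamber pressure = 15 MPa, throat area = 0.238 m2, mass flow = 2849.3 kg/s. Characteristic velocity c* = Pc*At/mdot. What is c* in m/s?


c* = 15e6 * 0.238 / 2849.3 = 1253 m/s

1253 m/s


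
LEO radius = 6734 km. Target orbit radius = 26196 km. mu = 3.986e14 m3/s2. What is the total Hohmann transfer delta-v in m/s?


V1 = sqrt(mu/r1) = 7693.64 m/s
dV1 = V1*(sqrt(2*r2/(r1+r2)) - 1) = 2010.76 m/s
V2 = sqrt(mu/r2) = 3900.78 m/s
dV2 = V2*(1 - sqrt(2*r1/(r1+r2))) = 1406.14 m/s
Total dV = 3417 m/s

3417 m/s


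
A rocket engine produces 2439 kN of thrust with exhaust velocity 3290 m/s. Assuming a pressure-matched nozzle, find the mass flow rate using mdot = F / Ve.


mdot = F / Ve = 2439000 / 3290 = 741.3 kg/s

741.3 kg/s


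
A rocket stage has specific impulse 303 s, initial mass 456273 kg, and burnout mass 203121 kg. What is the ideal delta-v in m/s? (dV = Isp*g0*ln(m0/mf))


Ve = 303 * 9.81 = 2972.43 m/s
dV = 2972.43 * ln(456273/203121) = 2406 m/s

2406 m/s


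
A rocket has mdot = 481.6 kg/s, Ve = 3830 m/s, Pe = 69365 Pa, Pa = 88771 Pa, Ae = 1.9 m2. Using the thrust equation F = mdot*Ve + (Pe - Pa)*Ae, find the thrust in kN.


F = 481.6 * 3830 + (69365 - 88771) * 1.9 = 1.8077e+06 N = 1807.7 kN

1807.7 kN


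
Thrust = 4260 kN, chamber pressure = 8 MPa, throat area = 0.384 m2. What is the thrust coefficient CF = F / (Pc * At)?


CF = 4260000 / (8e6 * 0.384) = 1.39

1.39


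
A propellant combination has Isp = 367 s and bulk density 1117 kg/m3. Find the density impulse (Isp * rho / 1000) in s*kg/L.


rho*Isp = 367 * 1117 / 1000 = 410 s*kg/L

410 s*kg/L


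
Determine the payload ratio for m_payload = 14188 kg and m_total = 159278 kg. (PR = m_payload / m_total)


PR = 14188 / 159278 = 0.0891

0.0891


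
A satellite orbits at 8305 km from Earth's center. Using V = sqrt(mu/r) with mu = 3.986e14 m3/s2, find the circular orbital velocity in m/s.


V = sqrt(3.986e14 / 8305000) = 6928 m/s

6928 m/s


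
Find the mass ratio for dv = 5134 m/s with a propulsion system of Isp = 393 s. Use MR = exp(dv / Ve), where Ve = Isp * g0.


Ve = 393 * 9.81 = 3855.33 m/s
MR = exp(5134 / 3855.33) = 3.787

3.787


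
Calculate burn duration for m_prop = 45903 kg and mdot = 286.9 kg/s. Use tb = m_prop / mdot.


tb = 45903 / 286.9 = 160.0 s

160.0 s


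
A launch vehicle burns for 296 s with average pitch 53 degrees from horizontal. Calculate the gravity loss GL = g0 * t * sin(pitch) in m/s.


GL = 9.81 * 296 * sin(53 deg) = 2319 m/s

2319 m/s


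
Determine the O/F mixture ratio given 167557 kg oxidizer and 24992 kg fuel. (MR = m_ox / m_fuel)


MR = 167557 / 24992 = 6.7

6.7


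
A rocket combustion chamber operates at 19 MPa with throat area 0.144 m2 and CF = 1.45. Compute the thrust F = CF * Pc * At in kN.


F = 1.45 * 19e6 * 0.144 = 3.9672e+06 N = 3967.2 kN

3967.2 kN


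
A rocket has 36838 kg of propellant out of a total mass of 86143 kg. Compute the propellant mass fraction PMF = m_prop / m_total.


PMF = 36838 / 86143 = 0.428

0.428


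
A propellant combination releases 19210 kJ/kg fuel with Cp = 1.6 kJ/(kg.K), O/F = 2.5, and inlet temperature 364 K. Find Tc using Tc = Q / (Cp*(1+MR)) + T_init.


Tc = 19210 / (1.6 * (1 + 2.5)) + 364 = 3794 K

3794 K


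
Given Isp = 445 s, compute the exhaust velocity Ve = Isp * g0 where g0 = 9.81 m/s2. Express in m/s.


Ve = Isp * g0 = 445 * 9.81 = 4365.4 m/s

4365.4 m/s


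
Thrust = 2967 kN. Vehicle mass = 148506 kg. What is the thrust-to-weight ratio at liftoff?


TWR = 2967000 / (148506 * 9.81) = 2.04

2.04


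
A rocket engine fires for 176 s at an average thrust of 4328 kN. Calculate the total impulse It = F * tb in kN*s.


It = 4328 * 176 = 761728 kN*s

761728 kN*s


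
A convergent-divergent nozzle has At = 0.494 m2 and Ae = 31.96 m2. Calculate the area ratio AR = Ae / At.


AR = 31.96 / 0.494 = 64.7

64.7


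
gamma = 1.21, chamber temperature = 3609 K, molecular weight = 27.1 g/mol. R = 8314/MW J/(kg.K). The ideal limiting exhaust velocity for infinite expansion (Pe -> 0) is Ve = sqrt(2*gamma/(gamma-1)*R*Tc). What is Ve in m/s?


R = 8314 / 27.1 = 306.79 J/(kg.K)
Ve = sqrt(2 * 1.21 / (1.21 - 1) * 306.79 * 3609) = 3572 m/s

3572 m/s


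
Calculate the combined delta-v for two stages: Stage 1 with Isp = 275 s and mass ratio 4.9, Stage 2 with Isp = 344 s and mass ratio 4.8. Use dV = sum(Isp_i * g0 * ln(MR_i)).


dV1 = 275 * 9.81 * ln(4.9) = 4287.4 m/s
dV2 = 344 * 9.81 * ln(4.8) = 5293.5 m/s
Total dV = 4287.4 + 5293.5 = 9580.9 m/s ~ 9581 m/s

9581 m/s


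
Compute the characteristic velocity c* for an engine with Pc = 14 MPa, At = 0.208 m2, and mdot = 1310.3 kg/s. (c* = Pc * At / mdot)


c* = 14e6 * 0.208 / 1310.3 = 2222 m/s

2222 m/s


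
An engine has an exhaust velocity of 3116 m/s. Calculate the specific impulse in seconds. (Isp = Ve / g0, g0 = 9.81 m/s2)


Isp = Ve / g0 = 3116 / 9.81 = 317.6 s

317.6 s


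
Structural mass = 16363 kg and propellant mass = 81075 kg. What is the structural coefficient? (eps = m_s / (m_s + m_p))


eps = 16363 / (16363 + 81075) = 0.1679

0.1679


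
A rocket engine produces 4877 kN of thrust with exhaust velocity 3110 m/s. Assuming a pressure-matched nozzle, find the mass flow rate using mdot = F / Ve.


mdot = F / Ve = 4877000 / 3110 = 1568.2 kg/s

1568.2 kg/s


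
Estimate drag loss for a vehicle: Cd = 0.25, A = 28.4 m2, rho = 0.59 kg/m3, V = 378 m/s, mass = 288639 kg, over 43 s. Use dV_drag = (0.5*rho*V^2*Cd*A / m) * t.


D = 0.5 * 0.59 * 378^2 * 0.25 * 28.4 = 299270.54 N
a = 299270.54 / 288639 = 1.0368 m/s2
dV = 1.0368 * 43 = 44.6 m/s

44.6 m/s


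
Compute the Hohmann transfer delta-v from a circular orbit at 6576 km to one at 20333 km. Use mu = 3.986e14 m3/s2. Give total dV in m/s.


V1 = sqrt(mu/r1) = 7785.52 m/s
dV1 = V1*(sqrt(2*r2/(r1+r2)) - 1) = 1785.42 m/s
V2 = sqrt(mu/r2) = 4427.6 m/s
dV2 = V2*(1 - sqrt(2*r1/(r1+r2))) = 1332.21 m/s
Total dV = 3118 m/s

3118 m/s


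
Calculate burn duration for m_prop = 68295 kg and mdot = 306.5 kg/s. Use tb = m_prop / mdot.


tb = 68295 / 306.5 = 222.8 s

222.8 s


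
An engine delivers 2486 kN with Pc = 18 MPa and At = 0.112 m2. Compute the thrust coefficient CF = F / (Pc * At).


CF = 2486000 / (18e6 * 0.112) = 1.23

1.23


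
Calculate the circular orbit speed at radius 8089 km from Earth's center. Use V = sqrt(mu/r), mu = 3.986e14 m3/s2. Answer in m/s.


V = sqrt(3.986e14 / 8089000) = 7020 m/s

7020 m/s


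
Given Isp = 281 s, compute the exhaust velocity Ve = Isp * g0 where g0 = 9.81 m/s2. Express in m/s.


Ve = Isp * g0 = 281 * 9.81 = 2756.6 m/s

2756.6 m/s


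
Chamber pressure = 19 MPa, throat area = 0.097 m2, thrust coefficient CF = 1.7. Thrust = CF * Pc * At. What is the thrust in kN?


F = 1.7 * 19e6 * 0.097 = 3.1331e+06 N = 3133.1 kN

3133.1 kN


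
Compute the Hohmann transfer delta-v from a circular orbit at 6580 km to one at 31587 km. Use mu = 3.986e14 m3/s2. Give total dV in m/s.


V1 = sqrt(mu/r1) = 7783.16 m/s
dV1 = V1*(sqrt(2*r2/(r1+r2)) - 1) = 2230.23 m/s
V2 = sqrt(mu/r2) = 3552.34 m/s
dV2 = V2*(1 - sqrt(2*r1/(r1+r2))) = 1466.42 m/s
Total dV = 3697 m/s

3697 m/s


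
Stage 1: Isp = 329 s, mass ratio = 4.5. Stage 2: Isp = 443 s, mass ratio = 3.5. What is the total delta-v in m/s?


dV1 = 329 * 9.81 * ln(4.5) = 4854.4 m/s
dV2 = 443 * 9.81 * ln(3.5) = 5444.3 m/s
Total dV = 4854.4 + 5444.3 = 10298.7 m/s ~ 10299 m/s

10299 m/s


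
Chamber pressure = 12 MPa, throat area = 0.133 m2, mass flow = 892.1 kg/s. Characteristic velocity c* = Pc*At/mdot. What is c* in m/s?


c* = 12e6 * 0.133 / 892.1 = 1789 m/s

1789 m/s


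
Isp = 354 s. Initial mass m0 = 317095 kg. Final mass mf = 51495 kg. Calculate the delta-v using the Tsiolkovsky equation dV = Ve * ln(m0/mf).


Ve = 354 * 9.81 = 3472.74 m/s
dV = 3472.74 * ln(317095/51495) = 6312 m/s

6312 m/s


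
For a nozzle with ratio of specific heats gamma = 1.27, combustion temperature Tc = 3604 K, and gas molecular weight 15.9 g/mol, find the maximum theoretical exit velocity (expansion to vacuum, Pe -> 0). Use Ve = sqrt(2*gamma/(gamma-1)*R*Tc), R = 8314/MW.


R = 8314 / 15.9 = 522.89 J/(kg.K)
Ve = sqrt(2 * 1.27 / (1.27 - 1) * 522.89 * 3604) = 4211 m/s

4211 m/s


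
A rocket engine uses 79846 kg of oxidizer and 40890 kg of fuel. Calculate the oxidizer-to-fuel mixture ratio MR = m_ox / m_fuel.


MR = 79846 / 40890 = 1.95

1.95


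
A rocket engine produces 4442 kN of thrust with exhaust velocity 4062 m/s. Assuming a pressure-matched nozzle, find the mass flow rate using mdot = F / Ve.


mdot = F / Ve = 4442000 / 4062 = 1093.5 kg/s

1093.5 kg/s


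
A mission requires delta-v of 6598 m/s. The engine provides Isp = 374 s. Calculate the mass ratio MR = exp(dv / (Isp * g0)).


Ve = 374 * 9.81 = 3668.94 m/s
MR = exp(6598 / 3668.94) = 6.04

6.04


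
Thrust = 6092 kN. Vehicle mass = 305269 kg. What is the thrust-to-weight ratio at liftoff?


TWR = 6092000 / (305269 * 9.81) = 2.03

2.03


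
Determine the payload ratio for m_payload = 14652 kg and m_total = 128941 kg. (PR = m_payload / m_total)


PR = 14652 / 128941 = 0.1136

0.1136


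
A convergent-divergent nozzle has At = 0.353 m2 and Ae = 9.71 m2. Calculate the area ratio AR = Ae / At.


AR = 9.71 / 0.353 = 27.5

27.5


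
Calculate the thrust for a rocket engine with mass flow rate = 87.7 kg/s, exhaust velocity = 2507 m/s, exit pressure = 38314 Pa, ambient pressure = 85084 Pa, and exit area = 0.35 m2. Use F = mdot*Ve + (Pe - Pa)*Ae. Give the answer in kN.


F = 87.7 * 2507 + (38314 - 85084) * 0.35 = 203494.0 N = 203.5 kN

203.5 kN


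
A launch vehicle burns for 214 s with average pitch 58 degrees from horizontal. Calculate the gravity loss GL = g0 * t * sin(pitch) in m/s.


GL = 9.81 * 214 * sin(58 deg) = 1780 m/s

1780 m/s


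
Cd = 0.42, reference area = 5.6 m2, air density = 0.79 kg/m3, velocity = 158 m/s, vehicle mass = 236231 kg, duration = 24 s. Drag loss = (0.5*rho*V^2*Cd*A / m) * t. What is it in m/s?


D = 0.5 * 0.79 * 158^2 * 0.42 * 5.6 = 23192.55 N
a = 23192.55 / 236231 = 0.0982 m/s2
dV = 0.0982 * 24 = 2.4 m/s

2.4 m/s


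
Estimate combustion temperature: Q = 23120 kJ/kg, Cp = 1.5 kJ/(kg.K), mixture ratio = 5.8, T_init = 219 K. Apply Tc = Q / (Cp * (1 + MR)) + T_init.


Tc = 23120 / (1.5 * (1 + 5.8)) + 219 = 2486 K

2486 K


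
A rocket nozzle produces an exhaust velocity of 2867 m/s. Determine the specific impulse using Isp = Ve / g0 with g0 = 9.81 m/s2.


Isp = Ve / g0 = 2867 / 9.81 = 292.3 s

292.3 s


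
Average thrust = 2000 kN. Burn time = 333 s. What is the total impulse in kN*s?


It = 2000 * 333 = 666000 kN*s

666000 kN*s


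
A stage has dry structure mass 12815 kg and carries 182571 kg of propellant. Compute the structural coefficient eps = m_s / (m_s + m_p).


eps = 12815 / (12815 + 182571) = 0.0656

0.0656


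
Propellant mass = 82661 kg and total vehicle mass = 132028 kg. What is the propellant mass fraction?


PMF = 82661 / 132028 = 0.626

0.626


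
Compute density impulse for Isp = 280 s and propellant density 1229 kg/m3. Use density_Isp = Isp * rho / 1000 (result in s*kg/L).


rho*Isp = 280 * 1229 / 1000 = 344 s*kg/L

344 s*kg/L


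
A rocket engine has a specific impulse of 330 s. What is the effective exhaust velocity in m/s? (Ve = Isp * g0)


Ve = Isp * g0 = 330 * 9.81 = 3237.3 m/s

3237.3 m/s


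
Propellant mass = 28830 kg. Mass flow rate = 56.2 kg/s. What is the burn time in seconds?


tb = 28830 / 56.2 = 513.0 s

513.0 s


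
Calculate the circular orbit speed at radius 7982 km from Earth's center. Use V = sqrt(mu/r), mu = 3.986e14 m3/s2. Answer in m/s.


V = sqrt(3.986e14 / 7982000) = 7067 m/s

7067 m/s


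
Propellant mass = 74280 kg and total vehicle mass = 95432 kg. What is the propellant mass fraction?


PMF = 74280 / 95432 = 0.778

0.778


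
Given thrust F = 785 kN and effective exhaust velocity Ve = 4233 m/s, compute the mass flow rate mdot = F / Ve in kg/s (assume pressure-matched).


mdot = F / Ve = 785000 / 4233 = 185.4 kg/s

185.4 kg/s


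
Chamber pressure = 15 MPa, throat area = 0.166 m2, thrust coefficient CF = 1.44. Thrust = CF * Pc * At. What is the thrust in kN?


F = 1.44 * 15e6 * 0.166 = 3.5856e+06 N = 3585.6 kN

3585.6 kN


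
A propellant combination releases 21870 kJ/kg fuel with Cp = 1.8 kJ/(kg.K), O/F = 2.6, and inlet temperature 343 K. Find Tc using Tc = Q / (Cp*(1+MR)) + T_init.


Tc = 21870 / (1.8 * (1 + 2.6)) + 343 = 3718 K

3718 K


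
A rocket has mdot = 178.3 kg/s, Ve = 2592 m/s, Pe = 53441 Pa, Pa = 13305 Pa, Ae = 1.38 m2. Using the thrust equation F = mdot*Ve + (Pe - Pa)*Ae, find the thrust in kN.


F = 178.3 * 2592 + (53441 - 13305) * 1.38 = 517541.0 N = 517.5 kN

517.5 kN


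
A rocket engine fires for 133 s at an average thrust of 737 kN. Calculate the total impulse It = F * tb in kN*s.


It = 737 * 133 = 98021 kN*s

98021 kN*s


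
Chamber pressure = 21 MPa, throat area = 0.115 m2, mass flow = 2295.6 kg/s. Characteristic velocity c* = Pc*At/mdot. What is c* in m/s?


c* = 21e6 * 0.115 / 2295.6 = 1052 m/s

1052 m/s


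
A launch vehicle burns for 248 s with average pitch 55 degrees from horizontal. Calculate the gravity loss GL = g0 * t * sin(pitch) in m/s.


GL = 9.81 * 248 * sin(55 deg) = 1993 m/s

1993 m/s


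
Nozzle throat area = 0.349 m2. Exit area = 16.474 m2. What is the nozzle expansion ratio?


AR = 16.474 / 0.349 = 47.2

47.2


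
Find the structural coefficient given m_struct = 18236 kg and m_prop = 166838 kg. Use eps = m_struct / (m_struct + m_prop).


eps = 18236 / (18236 + 166838) = 0.0985

0.0985


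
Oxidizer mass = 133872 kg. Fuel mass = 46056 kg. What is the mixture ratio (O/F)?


MR = 133872 / 46056 = 2.91

2.91


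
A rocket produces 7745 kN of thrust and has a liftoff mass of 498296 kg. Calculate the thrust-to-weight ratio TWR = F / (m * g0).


TWR = 7745000 / (498296 * 9.81) = 1.58

1.58


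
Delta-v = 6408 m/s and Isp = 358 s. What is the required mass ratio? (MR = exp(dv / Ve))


Ve = 358 * 9.81 = 3511.98 m/s
MR = exp(6408 / 3511.98) = 6.2

6.2


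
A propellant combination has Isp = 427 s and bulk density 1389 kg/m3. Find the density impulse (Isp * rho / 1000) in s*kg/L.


rho*Isp = 427 * 1389 / 1000 = 593 s*kg/L

593 s*kg/L


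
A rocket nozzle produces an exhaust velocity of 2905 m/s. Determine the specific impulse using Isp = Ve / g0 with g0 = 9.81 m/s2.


Isp = Ve / g0 = 2905 / 9.81 = 296.1 s

296.1 s


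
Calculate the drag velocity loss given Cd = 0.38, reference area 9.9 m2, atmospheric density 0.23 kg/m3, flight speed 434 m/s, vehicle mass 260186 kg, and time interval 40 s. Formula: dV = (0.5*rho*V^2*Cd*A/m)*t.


D = 0.5 * 0.23 * 434^2 * 0.38 * 9.9 = 81488.46 N
a = 81488.46 / 260186 = 0.3132 m/s2
dV = 0.3132 * 40 = 12.5 m/s

12.5 m/s


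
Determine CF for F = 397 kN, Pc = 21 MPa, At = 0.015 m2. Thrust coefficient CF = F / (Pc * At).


CF = 397000 / (21e6 * 0.015) = 1.26

1.26


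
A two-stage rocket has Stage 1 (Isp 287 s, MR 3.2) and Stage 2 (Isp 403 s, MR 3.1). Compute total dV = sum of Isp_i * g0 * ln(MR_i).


dV1 = 287 * 9.81 * ln(3.2) = 3274.8 m/s
dV2 = 403 * 9.81 * ln(3.1) = 4472.9 m/s
Total dV = 3274.8 + 4472.9 = 7747.7 m/s ~ 7748 m/s

7748 m/s


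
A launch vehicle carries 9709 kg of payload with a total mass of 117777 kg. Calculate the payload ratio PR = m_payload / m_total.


PR = 9709 / 117777 = 0.0824

0.0824


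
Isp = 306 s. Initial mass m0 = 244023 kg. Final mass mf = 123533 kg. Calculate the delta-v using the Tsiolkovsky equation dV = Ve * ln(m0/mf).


Ve = 306 * 9.81 = 3001.86 m/s
dV = 3001.86 * ln(244023/123533) = 2044 m/s

2044 m/s


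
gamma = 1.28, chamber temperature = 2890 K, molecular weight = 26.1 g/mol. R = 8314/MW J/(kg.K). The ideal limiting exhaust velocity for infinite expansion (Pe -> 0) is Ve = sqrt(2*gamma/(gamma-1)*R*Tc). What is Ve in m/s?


R = 8314 / 26.1 = 318.54 J/(kg.K)
Ve = sqrt(2 * 1.28 / (1.28 - 1) * 318.54 * 2890) = 2901 m/s

2901 m/s


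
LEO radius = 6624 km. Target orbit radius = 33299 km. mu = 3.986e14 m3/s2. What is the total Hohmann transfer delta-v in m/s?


V1 = sqrt(mu/r1) = 7757.26 m/s
dV1 = V1*(sqrt(2*r2/(r1+r2)) - 1) = 2261.81 m/s
V2 = sqrt(mu/r2) = 3459.82 m/s
dV2 = V2*(1 - sqrt(2*r1/(r1+r2))) = 1466.77 m/s
Total dV = 3729 m/s

3729 m/s


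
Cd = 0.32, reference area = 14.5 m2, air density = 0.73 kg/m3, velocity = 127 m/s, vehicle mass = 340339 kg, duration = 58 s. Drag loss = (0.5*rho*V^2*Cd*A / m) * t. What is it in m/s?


D = 0.5 * 0.73 * 127^2 * 0.32 * 14.5 = 27316.07 N
a = 27316.07 / 340339 = 0.0803 m/s2
dV = 0.0803 * 58 = 4.7 m/s

4.7 m/s


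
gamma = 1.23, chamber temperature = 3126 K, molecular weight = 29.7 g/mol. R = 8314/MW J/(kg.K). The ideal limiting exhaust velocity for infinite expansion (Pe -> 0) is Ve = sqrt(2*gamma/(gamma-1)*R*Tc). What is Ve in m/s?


R = 8314 / 29.7 = 279.93 J/(kg.K)
Ve = sqrt(2 * 1.23 / (1.23 - 1) * 279.93 * 3126) = 3059 m/s

3059 m/s


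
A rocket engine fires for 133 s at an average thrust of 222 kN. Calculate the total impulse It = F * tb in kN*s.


It = 222 * 133 = 29526 kN*s

29526 kN*s
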